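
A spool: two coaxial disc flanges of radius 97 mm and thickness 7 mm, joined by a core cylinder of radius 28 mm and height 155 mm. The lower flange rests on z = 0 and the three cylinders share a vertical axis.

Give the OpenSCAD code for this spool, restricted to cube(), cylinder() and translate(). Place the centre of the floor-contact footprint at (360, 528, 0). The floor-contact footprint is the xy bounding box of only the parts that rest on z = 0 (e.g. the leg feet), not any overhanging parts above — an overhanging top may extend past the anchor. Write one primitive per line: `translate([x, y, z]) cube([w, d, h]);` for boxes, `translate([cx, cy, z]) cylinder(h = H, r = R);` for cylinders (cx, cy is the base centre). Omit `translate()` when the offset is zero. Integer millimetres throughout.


translate([360, 528, 0]) cylinder(h = 7, r = 97);
translate([360, 528, 7]) cylinder(h = 155, r = 28);
translate([360, 528, 162]) cylinder(h = 7, r = 97);


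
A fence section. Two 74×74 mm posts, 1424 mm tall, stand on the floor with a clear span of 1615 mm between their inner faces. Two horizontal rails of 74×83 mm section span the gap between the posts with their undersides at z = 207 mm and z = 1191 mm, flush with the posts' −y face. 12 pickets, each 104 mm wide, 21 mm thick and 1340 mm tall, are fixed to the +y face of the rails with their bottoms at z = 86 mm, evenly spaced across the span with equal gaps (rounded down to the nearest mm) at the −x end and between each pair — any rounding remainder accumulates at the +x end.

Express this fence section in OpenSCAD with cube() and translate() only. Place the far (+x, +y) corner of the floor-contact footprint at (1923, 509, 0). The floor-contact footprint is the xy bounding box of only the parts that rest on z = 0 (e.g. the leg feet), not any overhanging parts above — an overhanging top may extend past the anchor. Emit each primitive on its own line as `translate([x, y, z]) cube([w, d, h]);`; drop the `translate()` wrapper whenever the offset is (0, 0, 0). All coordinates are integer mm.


translate([160, 435, 0]) cube([74, 74, 1424]);
translate([1849, 435, 0]) cube([74, 74, 1424]);
translate([234, 435, 207]) cube([1615, 74, 83]);
translate([234, 435, 1191]) cube([1615, 74, 83]);
translate([262, 509, 86]) cube([104, 21, 1340]);
translate([394, 509, 86]) cube([104, 21, 1340]);
translate([526, 509, 86]) cube([104, 21, 1340]);
translate([658, 509, 86]) cube([104, 21, 1340]);
translate([790, 509, 86]) cube([104, 21, 1340]);
translate([922, 509, 86]) cube([104, 21, 1340]);
translate([1054, 509, 86]) cube([104, 21, 1340]);
translate([1186, 509, 86]) cube([104, 21, 1340]);
translate([1318, 509, 86]) cube([104, 21, 1340]);
translate([1450, 509, 86]) cube([104, 21, 1340]);
translate([1582, 509, 86]) cube([104, 21, 1340]);
translate([1714, 509, 86]) cube([104, 21, 1340]);


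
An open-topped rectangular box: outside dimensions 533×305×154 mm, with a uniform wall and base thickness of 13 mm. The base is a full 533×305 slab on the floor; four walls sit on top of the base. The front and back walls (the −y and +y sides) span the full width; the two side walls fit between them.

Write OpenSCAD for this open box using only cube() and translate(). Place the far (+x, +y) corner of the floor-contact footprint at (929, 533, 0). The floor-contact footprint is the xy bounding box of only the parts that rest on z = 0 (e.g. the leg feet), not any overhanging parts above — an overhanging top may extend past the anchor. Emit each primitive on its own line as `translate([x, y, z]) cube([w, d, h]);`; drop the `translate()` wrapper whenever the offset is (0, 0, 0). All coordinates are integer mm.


translate([396, 228, 0]) cube([533, 305, 13]);
translate([396, 228, 13]) cube([533, 13, 141]);
translate([396, 520, 13]) cube([533, 13, 141]);
translate([396, 241, 13]) cube([13, 279, 141]);
translate([916, 241, 13]) cube([13, 279, 141]);


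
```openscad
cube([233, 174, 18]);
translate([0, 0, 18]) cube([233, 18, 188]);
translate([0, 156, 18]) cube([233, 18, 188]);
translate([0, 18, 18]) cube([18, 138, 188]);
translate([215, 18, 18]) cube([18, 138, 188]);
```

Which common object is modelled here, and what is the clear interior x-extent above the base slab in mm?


An open box. The internal width is 197 mm.

A 233×174 base slab with four walls standing on it — an open box. The base is 233 mm wide and the walls are 18 mm thick, so the internal width is 233 − 2 × 18 = 197 mm.


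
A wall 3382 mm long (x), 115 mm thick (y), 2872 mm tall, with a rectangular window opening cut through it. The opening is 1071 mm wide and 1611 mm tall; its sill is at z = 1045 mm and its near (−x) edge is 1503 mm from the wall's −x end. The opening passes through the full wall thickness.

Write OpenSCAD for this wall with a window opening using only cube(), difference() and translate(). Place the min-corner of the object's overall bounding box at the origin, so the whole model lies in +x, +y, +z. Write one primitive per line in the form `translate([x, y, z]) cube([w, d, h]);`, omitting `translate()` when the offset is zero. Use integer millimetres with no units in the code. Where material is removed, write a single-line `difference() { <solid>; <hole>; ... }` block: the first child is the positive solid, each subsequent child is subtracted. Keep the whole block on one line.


difference() { cube([3382, 115, 2872]); translate([1503, 0, 1045]) cube([1071, 115, 1611]); }


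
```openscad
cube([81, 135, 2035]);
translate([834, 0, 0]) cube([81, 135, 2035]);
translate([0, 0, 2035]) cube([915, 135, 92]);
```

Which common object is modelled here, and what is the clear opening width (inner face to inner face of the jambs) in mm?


A door frame. The clear opening width is 753 mm.

Two 2035 mm tall posts with a header on top — a door frame. The left jamb is 81 mm wide at x = 0; the right jamb starts at x = 834. The clear opening is 834 − 81 = 753 mm.


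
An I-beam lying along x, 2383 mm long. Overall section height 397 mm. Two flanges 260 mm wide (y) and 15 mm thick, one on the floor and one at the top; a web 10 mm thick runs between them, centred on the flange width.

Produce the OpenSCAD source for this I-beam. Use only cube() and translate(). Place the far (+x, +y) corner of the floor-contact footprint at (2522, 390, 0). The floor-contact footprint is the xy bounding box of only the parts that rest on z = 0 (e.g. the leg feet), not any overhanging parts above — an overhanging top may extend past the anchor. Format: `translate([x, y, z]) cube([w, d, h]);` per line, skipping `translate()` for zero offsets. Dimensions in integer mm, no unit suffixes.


translate([139, 130, 0]) cube([2383, 260, 15]);
translate([139, 255, 15]) cube([2383, 10, 367]);
translate([139, 130, 382]) cube([2383, 260, 15]);


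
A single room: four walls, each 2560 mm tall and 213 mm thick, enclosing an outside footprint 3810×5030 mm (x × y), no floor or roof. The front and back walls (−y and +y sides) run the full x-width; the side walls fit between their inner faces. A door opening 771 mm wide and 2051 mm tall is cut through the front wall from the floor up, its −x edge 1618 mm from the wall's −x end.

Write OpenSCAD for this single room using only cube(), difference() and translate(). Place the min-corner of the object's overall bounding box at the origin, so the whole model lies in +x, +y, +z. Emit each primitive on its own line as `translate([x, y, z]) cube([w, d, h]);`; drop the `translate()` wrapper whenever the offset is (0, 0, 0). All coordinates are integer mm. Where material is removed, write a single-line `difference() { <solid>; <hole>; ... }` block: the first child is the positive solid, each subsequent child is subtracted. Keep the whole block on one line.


difference() { cube([3810, 213, 2560]); translate([1618, 0, 0]) cube([771, 213, 2051]); }
translate([0, 4817, 0]) cube([3810, 213, 2560]);
translate([0, 213, 0]) cube([213, 4604, 2560]);
translate([3597, 213, 0]) cube([213, 4604, 2560]);


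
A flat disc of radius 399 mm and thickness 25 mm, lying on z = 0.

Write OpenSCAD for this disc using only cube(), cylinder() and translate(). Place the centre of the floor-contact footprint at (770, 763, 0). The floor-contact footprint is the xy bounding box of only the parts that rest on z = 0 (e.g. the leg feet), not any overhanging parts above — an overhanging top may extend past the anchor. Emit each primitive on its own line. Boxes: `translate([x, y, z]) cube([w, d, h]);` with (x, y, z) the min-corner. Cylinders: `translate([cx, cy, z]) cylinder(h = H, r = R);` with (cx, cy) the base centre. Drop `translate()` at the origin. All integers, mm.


translate([770, 763, 0]) cylinder(h = 25, r = 399);


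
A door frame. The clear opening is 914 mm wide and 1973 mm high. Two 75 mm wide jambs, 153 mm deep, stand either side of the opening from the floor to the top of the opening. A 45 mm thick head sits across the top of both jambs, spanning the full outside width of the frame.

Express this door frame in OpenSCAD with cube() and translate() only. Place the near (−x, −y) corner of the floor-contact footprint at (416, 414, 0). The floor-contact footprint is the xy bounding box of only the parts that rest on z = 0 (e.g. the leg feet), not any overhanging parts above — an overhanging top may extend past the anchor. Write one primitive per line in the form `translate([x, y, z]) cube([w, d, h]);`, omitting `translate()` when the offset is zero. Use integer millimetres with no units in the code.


translate([416, 414, 0]) cube([75, 153, 1973]);
translate([1405, 414, 0]) cube([75, 153, 1973]);
translate([416, 414, 1973]) cube([1064, 153, 45]);


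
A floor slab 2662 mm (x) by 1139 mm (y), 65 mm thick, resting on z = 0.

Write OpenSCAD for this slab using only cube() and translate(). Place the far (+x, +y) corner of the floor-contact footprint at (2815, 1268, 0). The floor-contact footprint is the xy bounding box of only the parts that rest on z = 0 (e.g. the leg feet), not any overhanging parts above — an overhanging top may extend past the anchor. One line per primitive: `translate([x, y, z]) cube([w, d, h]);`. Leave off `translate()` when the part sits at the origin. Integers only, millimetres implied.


translate([153, 129, 0]) cube([2662, 1139, 65]);


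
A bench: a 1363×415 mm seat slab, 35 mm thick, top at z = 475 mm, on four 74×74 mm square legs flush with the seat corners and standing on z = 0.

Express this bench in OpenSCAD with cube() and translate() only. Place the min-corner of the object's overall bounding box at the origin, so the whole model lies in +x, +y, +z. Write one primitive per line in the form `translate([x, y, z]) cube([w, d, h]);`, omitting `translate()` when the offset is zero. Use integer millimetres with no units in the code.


// leg_h = 475 − 35 = 440
translate([0, 0, 440]) cube([1363, 415, 35]);
cube([74, 74, 440]);
translate([0, 341, 0]) cube([74, 74, 440]);
translate([1289, 0, 0]) cube([74, 74, 440]);
translate([1289, 341, 0]) cube([74, 74, 440]);


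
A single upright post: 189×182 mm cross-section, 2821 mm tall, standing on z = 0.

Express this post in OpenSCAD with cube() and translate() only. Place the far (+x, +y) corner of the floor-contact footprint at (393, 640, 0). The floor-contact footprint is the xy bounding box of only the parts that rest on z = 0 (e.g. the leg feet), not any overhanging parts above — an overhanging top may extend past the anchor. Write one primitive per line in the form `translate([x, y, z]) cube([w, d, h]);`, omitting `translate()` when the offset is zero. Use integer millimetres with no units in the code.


translate([204, 458, 0]) cube([189, 182, 2821]);


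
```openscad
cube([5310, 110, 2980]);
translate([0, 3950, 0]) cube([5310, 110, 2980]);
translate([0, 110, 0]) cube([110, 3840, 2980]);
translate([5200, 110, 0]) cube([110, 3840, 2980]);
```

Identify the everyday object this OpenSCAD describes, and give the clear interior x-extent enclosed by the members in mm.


A house (or room) frame. The interior width is 5090 mm.

Four 2980 mm walls enclosing a rectangle with no floor or roof — a room or house frame. Outside width is 5310 mm and wall thickness is 110 mm, so the interior width is 5310 − 2 × 110 = 5090 mm.


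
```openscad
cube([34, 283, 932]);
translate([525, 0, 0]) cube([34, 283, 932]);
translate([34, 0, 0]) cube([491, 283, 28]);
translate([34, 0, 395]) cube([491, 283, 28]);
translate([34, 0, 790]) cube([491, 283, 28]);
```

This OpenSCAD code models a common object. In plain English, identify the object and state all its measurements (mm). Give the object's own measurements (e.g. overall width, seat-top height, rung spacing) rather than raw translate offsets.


An open bookshelf. Two side panels, each 34 mm thick, 283 mm deep and 932 mm tall, stand 559 mm apart (outside-to-outside). Between them sit 3 shelves, each 28 mm thick and 283 mm deep, spanning the full gap between the sides. The bottom shelf rests on the floor (its underside at z = 0) and the clear gap between one shelf's top and the next shelf's underside is 367 mm.


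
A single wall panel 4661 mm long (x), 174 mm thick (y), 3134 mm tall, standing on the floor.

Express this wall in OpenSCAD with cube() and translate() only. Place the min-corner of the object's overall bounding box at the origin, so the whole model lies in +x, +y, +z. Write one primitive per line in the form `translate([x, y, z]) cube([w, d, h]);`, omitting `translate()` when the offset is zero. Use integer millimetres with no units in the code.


cube([4661, 174, 3134]);


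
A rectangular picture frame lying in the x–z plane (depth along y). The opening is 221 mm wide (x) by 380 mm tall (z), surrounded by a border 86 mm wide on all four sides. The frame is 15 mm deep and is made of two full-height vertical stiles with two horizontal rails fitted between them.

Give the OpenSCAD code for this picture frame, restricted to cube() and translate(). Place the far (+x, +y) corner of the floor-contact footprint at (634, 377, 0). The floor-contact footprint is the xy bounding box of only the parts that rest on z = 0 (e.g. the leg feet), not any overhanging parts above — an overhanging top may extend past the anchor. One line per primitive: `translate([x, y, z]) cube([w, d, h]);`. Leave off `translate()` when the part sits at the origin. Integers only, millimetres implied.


translate([241, 362, 0]) cube([86, 15, 552]);
translate([548, 362, 0]) cube([86, 15, 552]);
translate([327, 362, 0]) cube([221, 15, 86]);
translate([327, 362, 466]) cube([221, 15, 86]);


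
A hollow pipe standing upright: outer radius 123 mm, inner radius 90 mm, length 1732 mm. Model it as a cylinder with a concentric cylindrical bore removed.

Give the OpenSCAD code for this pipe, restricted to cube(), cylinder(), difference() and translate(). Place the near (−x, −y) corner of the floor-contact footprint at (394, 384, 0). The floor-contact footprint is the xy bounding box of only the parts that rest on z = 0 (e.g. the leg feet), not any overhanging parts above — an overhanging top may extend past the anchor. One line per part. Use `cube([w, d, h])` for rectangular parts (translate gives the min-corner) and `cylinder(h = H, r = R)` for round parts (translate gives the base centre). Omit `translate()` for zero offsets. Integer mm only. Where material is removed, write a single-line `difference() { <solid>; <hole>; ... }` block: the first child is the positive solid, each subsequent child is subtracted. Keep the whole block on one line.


difference() { translate([517, 507, 0]) cylinder(h = 1732, r = 123); translate([517, 507, 0]) cylinder(h = 1732, r = 90); }


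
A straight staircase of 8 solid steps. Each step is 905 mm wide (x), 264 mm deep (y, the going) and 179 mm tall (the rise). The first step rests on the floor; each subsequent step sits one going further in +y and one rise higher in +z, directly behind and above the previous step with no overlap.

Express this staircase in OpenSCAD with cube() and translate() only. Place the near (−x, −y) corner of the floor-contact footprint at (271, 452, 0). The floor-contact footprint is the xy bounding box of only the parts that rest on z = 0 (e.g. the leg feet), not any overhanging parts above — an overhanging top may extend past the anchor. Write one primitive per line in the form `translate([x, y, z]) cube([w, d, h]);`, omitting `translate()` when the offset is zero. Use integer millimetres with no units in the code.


translate([271, 452, 0]) cube([905, 264, 179]);
translate([271, 716, 179]) cube([905, 264, 179]);
translate([271, 980, 358]) cube([905, 264, 179]);
translate([271, 1244, 537]) cube([905, 264, 179]);
translate([271, 1508, 716]) cube([905, 264, 179]);
translate([271, 1772, 895]) cube([905, 264, 179]);
translate([271, 2036, 1074]) cube([905, 264, 179]);
translate([271, 2300, 1253]) cube([905, 264, 179]);


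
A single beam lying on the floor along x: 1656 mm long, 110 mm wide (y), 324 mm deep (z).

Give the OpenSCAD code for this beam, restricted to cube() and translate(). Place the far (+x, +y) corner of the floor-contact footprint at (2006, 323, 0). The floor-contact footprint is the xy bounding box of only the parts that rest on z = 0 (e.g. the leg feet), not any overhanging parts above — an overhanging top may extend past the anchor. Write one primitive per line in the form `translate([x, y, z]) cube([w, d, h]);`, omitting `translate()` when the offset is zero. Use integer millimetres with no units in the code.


translate([350, 213, 0]) cube([1656, 110, 324]);


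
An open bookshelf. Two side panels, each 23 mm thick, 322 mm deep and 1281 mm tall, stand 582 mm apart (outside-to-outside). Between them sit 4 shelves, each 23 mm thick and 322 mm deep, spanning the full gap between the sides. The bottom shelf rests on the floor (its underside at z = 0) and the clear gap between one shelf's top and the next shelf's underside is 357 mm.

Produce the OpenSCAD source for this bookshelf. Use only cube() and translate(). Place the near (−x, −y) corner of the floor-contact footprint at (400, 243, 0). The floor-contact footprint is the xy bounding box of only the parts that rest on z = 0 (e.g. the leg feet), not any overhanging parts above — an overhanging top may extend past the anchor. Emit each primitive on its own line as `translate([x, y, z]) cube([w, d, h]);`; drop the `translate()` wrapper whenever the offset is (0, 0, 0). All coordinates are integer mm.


translate([400, 243, 0]) cube([23, 322, 1281]);
translate([959, 243, 0]) cube([23, 322, 1281]);
translate([423, 243, 0]) cube([536, 322, 23]);
translate([423, 243, 380]) cube([536, 322, 23]);
translate([423, 243, 760]) cube([536, 322, 23]);
translate([423, 243, 1140]) cube([536, 322, 23]);


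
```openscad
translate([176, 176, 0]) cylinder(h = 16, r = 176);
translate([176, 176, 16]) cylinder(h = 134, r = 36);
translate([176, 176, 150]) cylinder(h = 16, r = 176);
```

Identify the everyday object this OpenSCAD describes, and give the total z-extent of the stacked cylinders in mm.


A spool. The overall height is 166 mm.

Three coaxial cylinders, large–small–large — a spool. Two 16 mm flanges and a 134 mm core give 16 + 134 + 16 = 166 mm.


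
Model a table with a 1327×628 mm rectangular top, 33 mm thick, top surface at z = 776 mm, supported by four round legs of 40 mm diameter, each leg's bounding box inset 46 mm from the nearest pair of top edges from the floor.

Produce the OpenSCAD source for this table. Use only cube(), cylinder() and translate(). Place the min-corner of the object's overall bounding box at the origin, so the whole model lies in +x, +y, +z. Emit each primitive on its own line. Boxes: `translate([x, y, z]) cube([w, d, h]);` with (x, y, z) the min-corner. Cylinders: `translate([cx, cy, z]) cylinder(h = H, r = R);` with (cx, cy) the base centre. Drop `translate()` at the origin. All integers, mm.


translate([0, 0, 743]) cube([1327, 628, 33]);
translate([66, 66, 0]) cylinder(h = 743, r = 20);
translate([1261, 66, 0]) cylinder(h = 743, r = 20);
translate([66, 562, 0]) cylinder(h = 743, r = 20);
translate([1261, 562, 0]) cylinder(h = 743, r = 20);


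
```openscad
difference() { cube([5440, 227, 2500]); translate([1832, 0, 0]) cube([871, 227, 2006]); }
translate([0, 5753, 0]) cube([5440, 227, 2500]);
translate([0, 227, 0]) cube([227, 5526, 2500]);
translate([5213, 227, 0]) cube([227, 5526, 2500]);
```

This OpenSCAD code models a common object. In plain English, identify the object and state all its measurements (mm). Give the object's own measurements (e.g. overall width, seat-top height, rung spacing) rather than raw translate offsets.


A single room: four walls, each 2500 mm tall and 227 mm thick, enclosing an outside footprint 5440×5980 mm (x × y), no floor or roof. The front and back walls (−y and +y sides) run the full x-width; the side walls fit between their inner faces. A door opening 871 mm wide and 2006 mm tall is cut through the front wall from the floor up, its −x edge 1832 mm from the wall's −x end.


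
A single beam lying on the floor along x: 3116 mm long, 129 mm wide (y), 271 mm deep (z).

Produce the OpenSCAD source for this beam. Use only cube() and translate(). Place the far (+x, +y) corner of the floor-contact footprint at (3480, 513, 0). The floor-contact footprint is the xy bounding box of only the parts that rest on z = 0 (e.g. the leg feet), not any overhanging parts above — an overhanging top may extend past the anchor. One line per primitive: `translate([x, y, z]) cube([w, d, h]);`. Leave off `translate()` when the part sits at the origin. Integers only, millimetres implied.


translate([364, 384, 0]) cube([3116, 129, 271]);


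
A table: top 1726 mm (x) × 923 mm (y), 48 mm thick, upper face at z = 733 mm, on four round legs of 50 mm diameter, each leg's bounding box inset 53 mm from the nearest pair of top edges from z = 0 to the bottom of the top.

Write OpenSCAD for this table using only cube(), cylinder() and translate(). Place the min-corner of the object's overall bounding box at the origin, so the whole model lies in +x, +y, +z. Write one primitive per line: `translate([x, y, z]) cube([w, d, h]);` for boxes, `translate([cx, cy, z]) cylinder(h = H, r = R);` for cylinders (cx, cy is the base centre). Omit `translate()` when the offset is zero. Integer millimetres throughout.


translate([0, 0, 685]) cube([1726, 923, 48]);
translate([78, 78, 0]) cylinder(h = 685, r = 25);
translate([1648, 78, 0]) cylinder(h = 685, r = 25);
translate([78, 845, 0]) cylinder(h = 685, r = 25);
translate([1648, 845, 0]) cylinder(h = 685, r = 25);


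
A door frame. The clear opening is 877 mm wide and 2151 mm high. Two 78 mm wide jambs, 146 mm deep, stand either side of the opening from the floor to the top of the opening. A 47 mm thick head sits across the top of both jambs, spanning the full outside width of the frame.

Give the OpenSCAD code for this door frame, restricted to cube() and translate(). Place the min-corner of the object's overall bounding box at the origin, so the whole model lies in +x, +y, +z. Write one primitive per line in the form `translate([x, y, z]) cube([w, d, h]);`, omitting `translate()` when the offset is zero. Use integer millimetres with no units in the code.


cube([78, 146, 2151]);
translate([955, 0, 0]) cube([78, 146, 2151]);
translate([0, 0, 2151]) cube([1033, 146, 47]);


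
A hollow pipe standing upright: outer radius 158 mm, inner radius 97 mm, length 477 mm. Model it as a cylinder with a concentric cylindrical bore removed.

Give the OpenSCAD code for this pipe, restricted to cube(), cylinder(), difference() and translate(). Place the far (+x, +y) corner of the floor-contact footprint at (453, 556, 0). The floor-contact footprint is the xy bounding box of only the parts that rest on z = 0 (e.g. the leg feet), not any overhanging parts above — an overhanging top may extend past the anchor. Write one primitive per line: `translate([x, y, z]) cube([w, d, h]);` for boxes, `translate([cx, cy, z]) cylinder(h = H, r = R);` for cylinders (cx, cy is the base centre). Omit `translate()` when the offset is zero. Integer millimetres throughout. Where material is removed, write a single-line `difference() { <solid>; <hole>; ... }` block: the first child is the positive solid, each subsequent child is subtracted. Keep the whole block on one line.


difference() { translate([295, 398, 0]) cylinder(h = 477, r = 158); translate([295, 398, 0]) cylinder(h = 477, r = 97); }


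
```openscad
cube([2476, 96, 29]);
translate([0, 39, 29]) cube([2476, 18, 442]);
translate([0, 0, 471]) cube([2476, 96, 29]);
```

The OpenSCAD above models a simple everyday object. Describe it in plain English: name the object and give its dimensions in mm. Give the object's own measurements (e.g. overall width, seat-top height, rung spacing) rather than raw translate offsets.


An I-beam lying along x, 2476 mm long. Overall section height 500 mm. Two flanges 96 mm wide (y) and 29 mm thick, one on the floor and one at the top; a web 18 mm thick runs between them, centred on the flange width.


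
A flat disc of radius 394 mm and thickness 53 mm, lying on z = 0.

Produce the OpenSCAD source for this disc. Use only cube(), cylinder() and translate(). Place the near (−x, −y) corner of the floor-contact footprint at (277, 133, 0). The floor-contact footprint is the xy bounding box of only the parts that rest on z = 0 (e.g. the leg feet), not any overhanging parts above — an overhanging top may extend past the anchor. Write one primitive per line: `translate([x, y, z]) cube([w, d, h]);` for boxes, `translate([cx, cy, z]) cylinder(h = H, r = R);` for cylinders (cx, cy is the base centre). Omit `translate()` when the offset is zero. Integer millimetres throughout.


translate([671, 527, 0]) cylinder(h = 53, r = 394);


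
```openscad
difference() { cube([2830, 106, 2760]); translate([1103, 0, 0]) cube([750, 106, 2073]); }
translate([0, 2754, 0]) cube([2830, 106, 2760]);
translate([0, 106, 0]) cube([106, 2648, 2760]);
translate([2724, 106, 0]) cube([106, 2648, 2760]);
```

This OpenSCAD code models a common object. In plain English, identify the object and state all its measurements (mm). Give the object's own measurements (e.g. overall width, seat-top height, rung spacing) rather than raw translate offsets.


A single room: four walls, each 2760 mm tall and 106 mm thick, enclosing an outside footprint 2830×2860 mm (x × y), no floor or roof. The front and back walls (−y and +y sides) run the full x-width; the side walls fit between their inner faces. A door opening 750 mm wide and 2073 mm tall is cut through the front wall from the floor up, its −x edge 1103 mm from the wall's −x end.


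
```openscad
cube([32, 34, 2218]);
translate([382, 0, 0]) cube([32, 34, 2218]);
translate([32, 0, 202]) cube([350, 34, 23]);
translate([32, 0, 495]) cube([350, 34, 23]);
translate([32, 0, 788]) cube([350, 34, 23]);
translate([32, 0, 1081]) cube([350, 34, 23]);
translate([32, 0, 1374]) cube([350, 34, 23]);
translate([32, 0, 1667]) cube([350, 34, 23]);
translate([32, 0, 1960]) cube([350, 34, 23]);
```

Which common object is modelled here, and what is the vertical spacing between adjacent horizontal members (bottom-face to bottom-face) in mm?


A ladder. The rung spacing is 293 mm.

Two tall 32×34 posts with 7 short bars between them — a ladder. Adjacent rungs sit at z = 202 and z = 495, so the spacing is 495 − 202 = 293 mm.


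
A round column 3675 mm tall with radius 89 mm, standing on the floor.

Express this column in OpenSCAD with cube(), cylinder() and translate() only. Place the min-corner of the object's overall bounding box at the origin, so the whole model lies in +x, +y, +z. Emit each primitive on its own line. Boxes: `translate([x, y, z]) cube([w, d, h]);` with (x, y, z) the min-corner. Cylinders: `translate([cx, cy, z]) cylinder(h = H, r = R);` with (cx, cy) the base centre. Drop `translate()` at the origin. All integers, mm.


translate([89, 89, 0]) cylinder(h = 3675, r = 89);


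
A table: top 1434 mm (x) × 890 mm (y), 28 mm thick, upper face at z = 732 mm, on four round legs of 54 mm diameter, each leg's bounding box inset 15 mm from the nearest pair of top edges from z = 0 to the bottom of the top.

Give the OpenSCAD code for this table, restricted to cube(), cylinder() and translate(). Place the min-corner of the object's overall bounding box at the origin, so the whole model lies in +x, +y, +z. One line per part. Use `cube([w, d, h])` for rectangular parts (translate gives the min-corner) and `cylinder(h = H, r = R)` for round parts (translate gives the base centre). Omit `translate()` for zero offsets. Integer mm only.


// leg_h = 732 - 28 = 704
translate([0, 0, 704]) cube([1434, 890, 28]);
translate([42, 42, 0]) cylinder(h = 704, r = 27);
translate([1392, 42, 0]) cylinder(h = 704, r = 27);
translate([42, 848, 0]) cylinder(h = 704, r = 27);
translate([1392, 848, 0]) cylinder(h = 704, r = 27);


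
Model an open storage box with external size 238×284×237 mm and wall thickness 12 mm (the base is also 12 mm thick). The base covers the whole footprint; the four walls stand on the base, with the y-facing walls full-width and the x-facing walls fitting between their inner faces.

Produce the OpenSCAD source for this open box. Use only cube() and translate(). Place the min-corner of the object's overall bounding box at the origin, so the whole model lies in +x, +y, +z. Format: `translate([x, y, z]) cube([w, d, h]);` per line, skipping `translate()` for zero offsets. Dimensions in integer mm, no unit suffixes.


cube([238, 284, 12]);
translate([0, 0, 12]) cube([238, 12, 225]);
translate([0, 272, 12]) cube([238, 12, 225]);
translate([0, 12, 12]) cube([12, 260, 225]);
translate([226, 12, 12]) cube([12, 260, 225]);


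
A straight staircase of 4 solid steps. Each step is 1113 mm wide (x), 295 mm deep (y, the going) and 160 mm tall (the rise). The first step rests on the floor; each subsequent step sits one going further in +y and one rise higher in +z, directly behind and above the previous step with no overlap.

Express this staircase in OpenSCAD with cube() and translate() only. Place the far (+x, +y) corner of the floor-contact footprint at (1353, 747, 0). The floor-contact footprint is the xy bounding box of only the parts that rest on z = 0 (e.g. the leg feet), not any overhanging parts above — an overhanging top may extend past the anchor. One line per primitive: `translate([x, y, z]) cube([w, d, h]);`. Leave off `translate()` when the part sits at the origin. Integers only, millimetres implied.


translate([240, 452, 0]) cube([1113, 295, 160]);
translate([240, 747, 160]) cube([1113, 295, 160]);
translate([240, 1042, 320]) cube([1113, 295, 160]);
translate([240, 1337, 480]) cube([1113, 295, 160]);


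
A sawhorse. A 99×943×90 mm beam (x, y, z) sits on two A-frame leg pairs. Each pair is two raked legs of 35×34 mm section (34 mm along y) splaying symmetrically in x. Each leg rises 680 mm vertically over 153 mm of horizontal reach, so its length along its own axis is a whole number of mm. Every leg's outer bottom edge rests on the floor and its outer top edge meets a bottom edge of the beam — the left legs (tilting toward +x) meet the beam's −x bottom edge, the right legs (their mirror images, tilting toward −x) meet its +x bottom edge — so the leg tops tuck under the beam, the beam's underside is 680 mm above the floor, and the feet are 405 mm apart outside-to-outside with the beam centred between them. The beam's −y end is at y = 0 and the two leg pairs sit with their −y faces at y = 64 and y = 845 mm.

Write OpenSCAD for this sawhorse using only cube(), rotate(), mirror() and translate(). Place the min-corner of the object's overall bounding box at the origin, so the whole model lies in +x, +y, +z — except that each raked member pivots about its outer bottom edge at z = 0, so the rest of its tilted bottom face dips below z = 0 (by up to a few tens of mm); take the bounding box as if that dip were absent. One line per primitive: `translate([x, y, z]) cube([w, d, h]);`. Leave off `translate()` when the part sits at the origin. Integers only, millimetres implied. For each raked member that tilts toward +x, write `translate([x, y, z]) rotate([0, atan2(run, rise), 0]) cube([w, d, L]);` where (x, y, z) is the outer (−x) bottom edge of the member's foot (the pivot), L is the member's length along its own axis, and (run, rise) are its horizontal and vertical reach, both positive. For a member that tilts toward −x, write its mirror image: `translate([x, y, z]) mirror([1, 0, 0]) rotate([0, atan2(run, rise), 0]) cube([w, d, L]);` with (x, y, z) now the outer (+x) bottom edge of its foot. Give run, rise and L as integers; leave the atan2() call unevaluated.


translate([153, 0, 680]) cube([99, 943, 90]);
translate([0, 64, 0]) rotate([0, atan2(153, 680), 0]) cube([35, 34, 697]);
translate([405, 64, 0]) mirror([1, 0, 0]) rotate([0, atan2(153, 680), 0]) cube([35, 34, 697]);
translate([0, 845, 0]) rotate([0, atan2(153, 680), 0]) cube([35, 34, 697]);
translate([405, 845, 0]) mirror([1, 0, 0]) rotate([0, atan2(153, 680), 0]) cube([35, 34, 697]);


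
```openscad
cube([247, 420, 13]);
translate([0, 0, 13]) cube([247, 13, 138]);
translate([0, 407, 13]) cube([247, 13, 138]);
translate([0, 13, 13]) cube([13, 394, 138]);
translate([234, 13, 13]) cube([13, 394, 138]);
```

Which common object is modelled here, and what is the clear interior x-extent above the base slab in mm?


An open box. The internal width is 221 mm.

A 247×420 base slab with four walls standing on it — an open box. The base is 247 mm wide and the walls are 13 mm thick, so the internal width is 247 − 2 × 13 = 221 mm.


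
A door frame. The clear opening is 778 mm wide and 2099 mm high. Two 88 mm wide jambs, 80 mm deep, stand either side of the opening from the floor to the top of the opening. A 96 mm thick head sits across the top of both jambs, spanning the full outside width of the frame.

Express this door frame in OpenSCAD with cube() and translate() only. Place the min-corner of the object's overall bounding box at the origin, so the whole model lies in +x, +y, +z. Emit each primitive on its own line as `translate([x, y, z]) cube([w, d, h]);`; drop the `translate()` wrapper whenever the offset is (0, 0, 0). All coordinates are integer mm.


cube([88, 80, 2099]);
translate([866, 0, 0]) cube([88, 80, 2099]);
translate([0, 0, 2099]) cube([954, 80, 96]);


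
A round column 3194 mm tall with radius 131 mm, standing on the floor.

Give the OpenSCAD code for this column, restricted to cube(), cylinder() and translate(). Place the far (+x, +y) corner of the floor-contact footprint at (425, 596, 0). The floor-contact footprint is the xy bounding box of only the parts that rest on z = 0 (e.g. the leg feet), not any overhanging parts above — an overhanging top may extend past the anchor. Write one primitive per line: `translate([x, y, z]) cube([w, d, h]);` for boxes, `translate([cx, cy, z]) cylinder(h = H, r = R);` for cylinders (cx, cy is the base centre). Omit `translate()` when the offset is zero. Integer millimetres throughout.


translate([294, 465, 0]) cylinder(h = 3194, r = 131);


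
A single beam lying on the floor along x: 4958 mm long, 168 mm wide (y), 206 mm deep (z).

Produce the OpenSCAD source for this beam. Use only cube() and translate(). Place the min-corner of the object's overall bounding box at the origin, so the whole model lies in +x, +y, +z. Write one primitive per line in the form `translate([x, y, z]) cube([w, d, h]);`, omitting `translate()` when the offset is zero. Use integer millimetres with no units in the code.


cube([4958, 168, 206]);


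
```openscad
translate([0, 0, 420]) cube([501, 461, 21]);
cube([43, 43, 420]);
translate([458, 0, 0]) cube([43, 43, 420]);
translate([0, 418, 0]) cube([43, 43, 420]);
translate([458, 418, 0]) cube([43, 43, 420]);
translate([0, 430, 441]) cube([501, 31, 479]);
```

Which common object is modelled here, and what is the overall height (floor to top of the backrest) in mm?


A chair. The overall height is 920 mm.

A slab on four corner posts with a tall panel at the back — a chair. The seat slab sits at z = 420 with thickness 21, and the 479 mm backrest starts at the seat top, so the overall height is 420 + 21 + 479 = 920 mm.


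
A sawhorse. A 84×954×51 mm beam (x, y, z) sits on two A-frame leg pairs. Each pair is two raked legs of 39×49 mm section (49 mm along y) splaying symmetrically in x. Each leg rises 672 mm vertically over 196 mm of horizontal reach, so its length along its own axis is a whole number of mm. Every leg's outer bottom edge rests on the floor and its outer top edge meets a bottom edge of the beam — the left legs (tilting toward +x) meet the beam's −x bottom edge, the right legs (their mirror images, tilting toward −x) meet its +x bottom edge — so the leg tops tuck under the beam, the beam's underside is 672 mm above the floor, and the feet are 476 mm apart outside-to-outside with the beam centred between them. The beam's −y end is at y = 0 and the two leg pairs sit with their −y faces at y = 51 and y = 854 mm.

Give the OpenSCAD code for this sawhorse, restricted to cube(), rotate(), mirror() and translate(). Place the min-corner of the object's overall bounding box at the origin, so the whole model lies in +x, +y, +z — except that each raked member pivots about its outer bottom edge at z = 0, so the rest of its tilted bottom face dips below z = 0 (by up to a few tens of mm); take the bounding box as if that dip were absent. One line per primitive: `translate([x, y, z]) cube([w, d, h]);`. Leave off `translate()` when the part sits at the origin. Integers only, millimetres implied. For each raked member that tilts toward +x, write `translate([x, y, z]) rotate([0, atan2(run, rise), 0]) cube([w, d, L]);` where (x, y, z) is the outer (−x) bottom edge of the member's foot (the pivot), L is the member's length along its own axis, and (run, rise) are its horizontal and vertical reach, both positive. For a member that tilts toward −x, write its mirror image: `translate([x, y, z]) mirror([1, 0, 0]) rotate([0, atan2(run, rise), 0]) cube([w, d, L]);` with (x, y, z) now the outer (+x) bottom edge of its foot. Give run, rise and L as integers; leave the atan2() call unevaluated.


translate([196, 0, 672]) cube([84, 954, 51]);
translate([0, 51, 0]) rotate([0, atan2(196, 672), 0]) cube([39, 49, 700]);
translate([476, 51, 0]) mirror([1, 0, 0]) rotate([0, atan2(196, 672), 0]) cube([39, 49, 700]);
translate([0, 854, 0]) rotate([0, atan2(196, 672), 0]) cube([39, 49, 700]);
translate([476, 854, 0]) mirror([1, 0, 0]) rotate([0, atan2(196, 672), 0]) cube([39, 49, 700]);


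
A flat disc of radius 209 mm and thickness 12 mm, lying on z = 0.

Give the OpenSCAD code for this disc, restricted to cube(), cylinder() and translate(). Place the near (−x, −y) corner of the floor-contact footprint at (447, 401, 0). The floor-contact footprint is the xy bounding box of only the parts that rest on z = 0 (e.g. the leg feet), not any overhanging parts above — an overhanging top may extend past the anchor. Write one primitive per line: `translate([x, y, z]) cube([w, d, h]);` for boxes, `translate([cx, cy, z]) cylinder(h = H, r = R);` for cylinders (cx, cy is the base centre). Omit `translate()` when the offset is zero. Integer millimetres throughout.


translate([656, 610, 0]) cylinder(h = 12, r = 209);


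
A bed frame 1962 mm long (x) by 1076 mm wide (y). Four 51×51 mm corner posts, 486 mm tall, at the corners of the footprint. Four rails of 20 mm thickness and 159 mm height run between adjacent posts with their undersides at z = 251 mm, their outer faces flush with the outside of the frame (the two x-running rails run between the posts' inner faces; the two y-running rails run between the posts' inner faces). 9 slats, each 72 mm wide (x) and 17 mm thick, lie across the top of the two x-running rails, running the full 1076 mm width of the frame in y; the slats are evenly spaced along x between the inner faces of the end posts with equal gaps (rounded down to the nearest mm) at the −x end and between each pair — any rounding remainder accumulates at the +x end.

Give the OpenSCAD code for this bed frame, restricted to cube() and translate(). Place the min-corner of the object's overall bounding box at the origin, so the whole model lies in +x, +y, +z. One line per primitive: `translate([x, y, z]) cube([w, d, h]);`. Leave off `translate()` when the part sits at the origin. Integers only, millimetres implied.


cube([51, 51, 486]);
translate([0, 1025, 0]) cube([51, 51, 486]);
translate([1911, 0, 0]) cube([51, 51, 486]);
translate([1911, 1025, 0]) cube([51, 51, 486]);
translate([51, 0, 251]) cube([1860, 20, 159]);
translate([51, 1056, 251]) cube([1860, 20, 159]);
translate([0, 51, 251]) cube([20, 974, 159]);
translate([1942, 51, 251]) cube([20, 974, 159]);
translate([172, 0, 410]) cube([72, 1076, 17]);
translate([365, 0, 410]) cube([72, 1076, 17]);
translate([558, 0, 410]) cube([72, 1076, 17]);
translate([751, 0, 410]) cube([72, 1076, 17]);
translate([944, 0, 410]) cube([72, 1076, 17]);
translate([1137, 0, 410]) cube([72, 1076, 17]);
translate([1330, 0, 410]) cube([72, 1076, 17]);
translate([1523, 0, 410]) cube([72, 1076, 17]);
translate([1716, 0, 410]) cube([72, 1076, 17]);
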